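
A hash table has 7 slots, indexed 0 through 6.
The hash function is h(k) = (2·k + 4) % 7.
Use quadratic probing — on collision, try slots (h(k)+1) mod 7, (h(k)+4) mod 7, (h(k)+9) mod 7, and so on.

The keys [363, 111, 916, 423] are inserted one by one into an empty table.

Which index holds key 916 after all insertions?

363: h=2 → slot 2
111: h=2, probe 2,3 → slot 3
916: h=2, probe 2,3,6 → slot 6
423: h=3, probe 3,4 → slot 4
Table: [∅, ∅, 363, 111, 423, ∅, 916]

6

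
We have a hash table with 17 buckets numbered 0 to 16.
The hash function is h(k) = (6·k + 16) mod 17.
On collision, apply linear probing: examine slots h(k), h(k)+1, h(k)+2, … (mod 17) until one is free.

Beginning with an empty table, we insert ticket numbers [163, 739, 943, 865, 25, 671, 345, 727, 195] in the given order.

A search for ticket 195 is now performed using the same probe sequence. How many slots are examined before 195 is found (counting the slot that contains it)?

Insert 163: h=8, slot 8 empty → index 8.
Insert 739: h=13, slot 13 empty → index 13.
Insert 943: h=13, slot 13 occupied → index 14.
Insert 865: h=4, slot 4 empty → index 4.
Insert 25: h=13, slots 13,14 occupied → index 15.
Insert 671: h=13, slots 13,14,15 occupied → index 16.
Insert 345: h=12, slot 12 empty → index 12.
Insert 727: h=9, slot 9 empty → index 9.
Insert 195: h=13, slots 13,14,15,16 occupied → index 0.
Table: [195, -, -, -, 865, -, -, -, 163, 727, -, -, 345, 739, 943, 25, 671]
Lookup 195: h=13, probe 13,14,15,16,0 → found at 0.

5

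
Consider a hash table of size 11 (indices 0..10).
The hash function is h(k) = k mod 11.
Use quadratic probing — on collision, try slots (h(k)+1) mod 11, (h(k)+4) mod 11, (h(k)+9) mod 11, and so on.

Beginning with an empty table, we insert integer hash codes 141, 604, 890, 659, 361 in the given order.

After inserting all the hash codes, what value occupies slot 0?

141 hashes to 9; slot 9 is free -> place at 9.
604 hashes to 10; slot 10 is free -> place at 10.
890 hashes to 10; 10 taken -> place at 0.
659 hashes to 10; 10,0 taken -> place at 3.
361 hashes to 9; 9,10 taken -> place at 2.
Table: [890, ., 361, 659, ., ., ., ., ., 141, 604]

890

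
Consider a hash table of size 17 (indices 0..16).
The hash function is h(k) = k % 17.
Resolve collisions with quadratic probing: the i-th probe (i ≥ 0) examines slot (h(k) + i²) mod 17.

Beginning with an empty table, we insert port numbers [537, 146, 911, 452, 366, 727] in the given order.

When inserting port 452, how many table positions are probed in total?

4

Insert 537: h=10, slot 10 empty → index 10.
Insert 146: h=10, slot 10 occupied → index 11.
Insert 911: h=10, slots 10,11 occupied → index 14.
Insert 452: h=10, slots 10,11,14 occupied → index 2.
Insert 366: h=9, slot 9 empty → index 9.
Insert 727: h=13, slot 13 empty → index 13.
Table: [∅, ∅, 452, ∅, ∅, ∅, ∅, ∅, ∅, 366, 537, 146, ∅, 727, 911, ∅, ∅]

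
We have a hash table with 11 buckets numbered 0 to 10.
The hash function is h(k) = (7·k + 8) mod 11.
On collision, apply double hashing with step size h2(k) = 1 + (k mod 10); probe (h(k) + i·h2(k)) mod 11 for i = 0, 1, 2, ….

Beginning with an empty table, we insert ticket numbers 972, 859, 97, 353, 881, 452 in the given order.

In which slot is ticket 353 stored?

8

972: h=3 => slot 3
859: h=4 => slot 4
97: h=5 => slot 5
353: h=4, h2=4, probe 4,8 => slot 8
881: h=4, h2=2, probe 4,6 => slot 6
452: h=4, h2=3, probe 4,7 => slot 7
Table: [., ., ., 972, 859, 97, 881, 452, 353, ., .]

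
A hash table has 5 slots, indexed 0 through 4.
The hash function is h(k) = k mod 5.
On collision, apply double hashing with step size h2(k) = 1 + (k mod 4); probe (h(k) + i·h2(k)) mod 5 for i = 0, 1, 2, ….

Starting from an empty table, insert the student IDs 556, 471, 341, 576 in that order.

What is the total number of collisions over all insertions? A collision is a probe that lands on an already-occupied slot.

3

556: h=1 => slot 1
471: h=1, h2=4, probe 1,0 => slot 0
341: h=1, h2=2, probe 1,3 => slot 3
576: h=1, h2=1, probe 1,2 => slot 2
Table: [471, 556, 576, 341, _]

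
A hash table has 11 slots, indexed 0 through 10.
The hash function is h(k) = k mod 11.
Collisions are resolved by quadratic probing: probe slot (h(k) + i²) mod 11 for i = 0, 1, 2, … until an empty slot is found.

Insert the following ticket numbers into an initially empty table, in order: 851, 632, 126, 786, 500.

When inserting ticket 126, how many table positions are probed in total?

2

851: h=4 -> slot 4
632: h=5 -> slot 5
126: h=5, probe 5,6 -> slot 6
786: h=5, probe 5,6,9 -> slot 9
500: h=5, probe 5,6,9,3 -> slot 3
Table: [—, —, —, 500, 851, 632, 126, —, —, 786, —]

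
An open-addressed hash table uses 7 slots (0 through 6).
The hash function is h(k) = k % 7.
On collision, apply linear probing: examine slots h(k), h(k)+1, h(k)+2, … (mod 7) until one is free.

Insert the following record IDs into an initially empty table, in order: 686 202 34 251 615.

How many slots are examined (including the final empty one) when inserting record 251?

686: h=0 → slot 0
202: h=6 → slot 6
34: h=6, probe 6,0,1 → slot 1
251: h=6, probe 6,0,1,2 → slot 2
615: h=6, probe 6,0,1,2,3 → slot 3
Table: [686, 34, 251, 615, _, _, 202]

4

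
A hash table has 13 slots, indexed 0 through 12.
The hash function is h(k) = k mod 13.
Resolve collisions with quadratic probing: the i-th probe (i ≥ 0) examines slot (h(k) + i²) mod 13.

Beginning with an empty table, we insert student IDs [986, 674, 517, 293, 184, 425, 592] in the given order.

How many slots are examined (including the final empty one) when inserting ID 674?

986 hashes to 11; slot 11 is free -> place at 11.
674 hashes to 11; 11 taken -> place at 12.
517 hashes to 10; slot 10 is free -> place at 10.
293 hashes to 7; slot 7 is free -> place at 7.
184 hashes to 2; slot 2 is free -> place at 2.
425 hashes to 9; slot 9 is free -> place at 9.
592 hashes to 7; 7 taken -> place at 8.
Table: [-, -, 184, -, -, -, -, 293, 592, 425, 517, 986, 674]

2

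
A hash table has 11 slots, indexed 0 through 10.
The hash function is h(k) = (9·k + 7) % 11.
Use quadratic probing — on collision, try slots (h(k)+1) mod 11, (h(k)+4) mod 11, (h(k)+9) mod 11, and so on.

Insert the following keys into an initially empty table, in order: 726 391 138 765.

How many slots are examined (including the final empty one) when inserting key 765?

726 hashes to 7; slot 7 is free → place at 7.
391 hashes to 6; slot 6 is free → place at 6.
138 hashes to 6; 6,7 taken → place at 10.
765 hashes to 6; 6,7,10 taken → place at 4.
Table: [—, —, —, —, 765, —, 391, 726, —, —, 138]

4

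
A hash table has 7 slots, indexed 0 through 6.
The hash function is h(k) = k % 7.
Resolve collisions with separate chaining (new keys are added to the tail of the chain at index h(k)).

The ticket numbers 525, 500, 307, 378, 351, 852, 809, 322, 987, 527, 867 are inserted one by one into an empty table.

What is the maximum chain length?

4

525 -> bucket 0
500 -> bucket 3
307 -> bucket 6
378 -> bucket 0 (collision)
351 -> bucket 1
852 -> bucket 5
809 -> bucket 4
322 -> bucket 0 (collision)
987 -> bucket 0 (collision)
527 -> bucket 2
867 -> bucket 6 (collision)
Final buckets:
0: 525 -> 378 -> 322 -> 987
1: 351
2: 527
3: 500
4: 809
5: 852
6: 307 -> 867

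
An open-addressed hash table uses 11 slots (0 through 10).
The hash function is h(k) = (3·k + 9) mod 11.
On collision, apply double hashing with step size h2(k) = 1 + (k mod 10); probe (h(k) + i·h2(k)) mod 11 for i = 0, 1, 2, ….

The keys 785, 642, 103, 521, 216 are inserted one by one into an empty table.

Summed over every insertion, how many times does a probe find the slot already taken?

3

785: h=10 → slot 10
642: h=10, h2=3, probe 10,2 → slot 2
103: h=10, h2=4, probe 10,3 → slot 3
521: h=10, h2=2, probe 10,1 → slot 1
216: h=8 → slot 8
Table: [∅, 521, 642, 103, ∅, ∅, ∅, ∅, 216, ∅, 785]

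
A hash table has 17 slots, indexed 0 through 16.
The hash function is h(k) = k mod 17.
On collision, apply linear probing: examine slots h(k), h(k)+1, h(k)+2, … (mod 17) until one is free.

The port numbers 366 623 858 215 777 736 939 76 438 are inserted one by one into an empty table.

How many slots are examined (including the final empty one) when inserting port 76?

Insert 366: h=9, slot 9 empty => index 9.
Insert 623: h=11, slot 11 empty => index 11.
Insert 858: h=8, slot 8 empty => index 8.
Insert 215: h=11, slot 11 occupied => index 12.
Insert 777: h=12, slot 12 occupied => index 13.
Insert 736: h=5, slot 5 empty => index 5.
Insert 939: h=4, slot 4 empty => index 4.
Insert 76: h=8, slots 8,9 occupied => index 10.
Insert 438: h=13, slot 13 occupied => index 14.
Table: [∅, ∅, ∅, ∅, 939, 736, ∅, ∅, 858, 366, 76, 623, 215, 777, 438, ∅, ∅]

3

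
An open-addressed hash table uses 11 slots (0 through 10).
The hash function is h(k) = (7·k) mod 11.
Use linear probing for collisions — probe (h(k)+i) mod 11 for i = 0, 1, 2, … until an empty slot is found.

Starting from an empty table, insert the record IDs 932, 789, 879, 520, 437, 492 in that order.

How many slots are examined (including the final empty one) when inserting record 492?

932 hashes to 1; slot 1 is free => place at 1.
789 hashes to 1; 1 taken => place at 2.
879 hashes to 4; slot 4 is free => place at 4.
520 hashes to 10; slot 10 is free => place at 10.
437 hashes to 1; 1,2 taken => place at 3.
492 hashes to 1; 1,2,3,4 taken => place at 5.
Table: [—, 932, 789, 437, 879, 492, —, —, —, —, 520]

5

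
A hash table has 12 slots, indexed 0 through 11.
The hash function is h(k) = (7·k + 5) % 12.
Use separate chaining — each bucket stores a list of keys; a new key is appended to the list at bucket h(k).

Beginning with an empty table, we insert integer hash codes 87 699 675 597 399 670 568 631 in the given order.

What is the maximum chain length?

4

Insert 87: h=2, bucket 2 empty → new chain.
Insert 699: h=2, bucket 2 nonempty → append to chain.
Insert 675: h=2, bucket 2 nonempty → append to chain.
Insert 597: h=8, bucket 8 empty → new chain.
Insert 399: h=2, bucket 2 nonempty → append to chain.
Insert 670: h=3, bucket 3 empty → new chain.
Insert 568: h=9, bucket 9 empty → new chain.
Insert 631: h=6, bucket 6 empty → new chain.
Final buckets:
0: -
1: -
2: 87 -> 699 -> 675 -> 399
3: 670
4: -
5: -
6: 631
7: -
8: 597
9: 568
10: -
11: -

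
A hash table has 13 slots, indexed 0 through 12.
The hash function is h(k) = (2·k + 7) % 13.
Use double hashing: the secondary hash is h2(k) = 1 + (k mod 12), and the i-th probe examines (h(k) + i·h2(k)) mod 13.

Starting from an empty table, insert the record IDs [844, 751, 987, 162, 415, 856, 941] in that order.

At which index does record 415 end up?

0

844: h=5 -> slot 5
751: h=1 -> slot 1
987: h=5, h2=4, probe 5,9 -> slot 9
162: h=6 -> slot 6
415: h=5, h2=8, probe 5,0 -> slot 0
856: h=3 -> slot 3
941: h=4 -> slot 4
Table: [415, 751, -, 856, 941, 844, 162, -, -, 987, -, -, -]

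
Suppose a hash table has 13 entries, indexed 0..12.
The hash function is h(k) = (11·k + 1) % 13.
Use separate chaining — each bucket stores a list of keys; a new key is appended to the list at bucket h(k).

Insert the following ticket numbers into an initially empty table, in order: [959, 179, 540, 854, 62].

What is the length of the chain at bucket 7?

3

Insert 959: h=7, bucket 7 empty → new chain.
Insert 179: h=7, bucket 7 nonempty → append to chain.
Insert 540: h=0, bucket 0 empty → new chain.
Insert 854: h=9, bucket 9 empty → new chain.
Insert 62: h=7, bucket 7 nonempty → append to chain.
Final buckets:
0: 540
1: -
2: -
3: -
4: -
5: -
6: -
7: 959 -> 179 -> 62
8: -
9: 854
10: -
11: -
12: -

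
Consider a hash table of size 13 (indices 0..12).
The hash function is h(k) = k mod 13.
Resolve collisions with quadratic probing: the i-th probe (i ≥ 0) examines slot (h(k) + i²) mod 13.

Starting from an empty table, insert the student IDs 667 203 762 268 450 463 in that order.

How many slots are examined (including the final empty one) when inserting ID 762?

Insert 667: h=4, slot 4 empty => index 4.
Insert 203: h=8, slot 8 empty => index 8.
Insert 762: h=8, slot 8 occupied => index 9.
Insert 268: h=8, slots 8,9 occupied => index 12.
Insert 450: h=8, slots 8,9,12,4 occupied => index 11.
Insert 463: h=8, slots 8,9,12,4,11 occupied => index 7.
Table: [∅, ∅, ∅, ∅, 667, ∅, ∅, 463, 203, 762, ∅, 450, 268]

2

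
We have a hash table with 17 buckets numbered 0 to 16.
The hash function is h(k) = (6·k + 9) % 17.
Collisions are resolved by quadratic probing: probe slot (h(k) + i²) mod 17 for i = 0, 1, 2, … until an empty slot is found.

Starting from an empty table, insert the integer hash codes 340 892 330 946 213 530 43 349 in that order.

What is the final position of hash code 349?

340: h=9 → slot 9
892: h=6 → slot 6
330: h=0 → slot 0
946: h=7 → slot 7
213: h=12 → slot 12
530: h=10 → slot 10
43: h=12, probe 12,13 → slot 13
349: h=12, probe 12,13,16 → slot 16
Table: [330, _, _, _, _, _, 892, 946, _, 340, 530, _, 213, 43, _, _, 349]

16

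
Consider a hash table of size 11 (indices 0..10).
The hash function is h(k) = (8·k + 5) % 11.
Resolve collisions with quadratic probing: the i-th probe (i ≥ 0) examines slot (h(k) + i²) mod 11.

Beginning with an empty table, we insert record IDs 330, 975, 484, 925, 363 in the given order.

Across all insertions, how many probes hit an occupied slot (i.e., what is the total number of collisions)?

5

Insert 330: h=5, slot 5 empty → index 5.
Insert 975: h=6, slot 6 empty → index 6.
Insert 484: h=5, slots 5,6 occupied → index 9.
Insert 925: h=2, slot 2 empty → index 2.
Insert 363: h=5, slots 5,6,9 occupied → index 3.
Table: [∅, ∅, 925, 363, ∅, 330, 975, ∅, ∅, 484, ∅]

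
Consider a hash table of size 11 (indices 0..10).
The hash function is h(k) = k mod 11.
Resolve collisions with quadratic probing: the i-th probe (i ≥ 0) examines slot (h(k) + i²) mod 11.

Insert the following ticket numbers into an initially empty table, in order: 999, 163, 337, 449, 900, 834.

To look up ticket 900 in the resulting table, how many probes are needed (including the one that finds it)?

5

999: h=9 → slot 9
163: h=9, probe 9,10 → slot 10
337: h=7 → slot 7
449: h=9, probe 9,10,2 → slot 2
900: h=9, probe 9,10,2,7,3 → slot 3
834: h=9, probe 9,10,2,7,3,1 → slot 1
Table: [., 834, 449, 900, ., ., ., 337, ., 999, 163]
Lookup 900: h=9, probe 9,10,2,7,3 → found at 3.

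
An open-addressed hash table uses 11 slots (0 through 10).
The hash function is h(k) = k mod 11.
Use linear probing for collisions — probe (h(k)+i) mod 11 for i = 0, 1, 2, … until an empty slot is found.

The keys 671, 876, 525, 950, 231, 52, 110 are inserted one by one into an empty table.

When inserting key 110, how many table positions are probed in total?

3

671: h=0 => slot 0
876: h=7 => slot 7
525: h=8 => slot 8
950: h=4 => slot 4
231: h=0, probe 0,1 => slot 1
52: h=8, probe 8,9 => slot 9
110: h=0, probe 0,1,2 => slot 2
Table: [671, 231, 110, ., 950, ., ., 876, 525, 52, .]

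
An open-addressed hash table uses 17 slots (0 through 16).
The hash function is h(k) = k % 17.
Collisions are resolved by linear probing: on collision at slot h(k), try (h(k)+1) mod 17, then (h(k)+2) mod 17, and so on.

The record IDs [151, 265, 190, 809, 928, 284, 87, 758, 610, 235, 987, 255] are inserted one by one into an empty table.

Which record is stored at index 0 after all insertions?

235

151: h=15 → slot 15
265: h=10 → slot 10
190: h=3 → slot 3
809: h=10, probe 10,11 → slot 11
928: h=10, probe 10,11,12 → slot 12
284: h=12, probe 12,13 → slot 13
87: h=2 → slot 2
758: h=10, probe 10,11,12,13,14 → slot 14
610: h=15, probe 15,16 → slot 16
235: h=14, probe 14,15,16,0 → slot 0
987: h=1 → slot 1
255: h=0, probe 0,1,2,3,4 → slot 4
Table: [235, 987, 87, 190, 255, _, _, _, _, _, 265, 809, 928, 284, 758, 151, 610]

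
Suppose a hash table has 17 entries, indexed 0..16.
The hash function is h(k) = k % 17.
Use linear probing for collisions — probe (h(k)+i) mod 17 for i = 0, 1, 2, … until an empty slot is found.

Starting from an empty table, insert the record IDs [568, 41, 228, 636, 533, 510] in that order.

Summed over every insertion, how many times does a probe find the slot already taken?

6

568: h=7 => slot 7
41: h=7, probe 7,8 => slot 8
228: h=7, probe 7,8,9 => slot 9
636: h=7, probe 7,8,9,10 => slot 10
533: h=6 => slot 6
510: h=0 => slot 0
Table: [510, —, —, —, —, —, 533, 568, 41, 228, 636, —, —, —, —, —, —]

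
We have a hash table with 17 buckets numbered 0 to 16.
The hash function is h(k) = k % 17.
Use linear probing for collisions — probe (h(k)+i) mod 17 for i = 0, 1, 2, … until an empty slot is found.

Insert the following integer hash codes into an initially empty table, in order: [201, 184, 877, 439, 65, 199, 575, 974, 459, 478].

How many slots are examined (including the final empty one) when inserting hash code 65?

201: h=14 -> slot 14
184: h=14, probe 14,15 -> slot 15
877: h=10 -> slot 10
439: h=14, probe 14,15,16 -> slot 16
65: h=14, probe 14,15,16,0 -> slot 0
199: h=12 -> slot 12
575: h=14, probe 14,15,16,0,1 -> slot 1
974: h=5 -> slot 5
459: h=0, probe 0,1,2 -> slot 2
478: h=2, probe 2,3 -> slot 3
Table: [65, 575, 459, 478, —, 974, —, —, —, —, 877, —, 199, —, 201, 184, 439]

4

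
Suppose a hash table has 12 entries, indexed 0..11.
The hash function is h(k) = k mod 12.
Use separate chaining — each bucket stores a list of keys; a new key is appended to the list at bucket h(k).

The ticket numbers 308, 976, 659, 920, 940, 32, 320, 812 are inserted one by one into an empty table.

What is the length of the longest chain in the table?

5

Insert 308: h=8, bucket 8 empty → new chain.
Insert 976: h=4, bucket 4 empty → new chain.
Insert 659: h=11, bucket 11 empty → new chain.
Insert 920: h=8, bucket 8 nonempty → append to chain.
Insert 940: h=4, bucket 4 nonempty → append to chain.
Insert 32: h=8, bucket 8 nonempty → append to chain.
Insert 320: h=8, bucket 8 nonempty → append to chain.
Insert 812: h=8, bucket 8 nonempty → append to chain.
Final buckets:
0: —
1: —
2: —
3: —
4: 976 -> 940
5: —
6: —
7: —
8: 308 -> 920 -> 32 -> 320 -> 812
9: —
10: —
11: 659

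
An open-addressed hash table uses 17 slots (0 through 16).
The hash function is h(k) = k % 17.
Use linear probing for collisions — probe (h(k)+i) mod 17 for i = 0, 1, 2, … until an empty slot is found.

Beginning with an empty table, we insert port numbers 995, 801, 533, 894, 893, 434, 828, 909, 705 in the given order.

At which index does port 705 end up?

995 hashes to 9; slot 9 is free => place at 9.
801 hashes to 2; slot 2 is free => place at 2.
533 hashes to 6; slot 6 is free => place at 6.
894 hashes to 10; slot 10 is free => place at 10.
893 hashes to 9; 9,10 taken => place at 11.
434 hashes to 9; 9,10,11 taken => place at 12.
828 hashes to 12; 12 taken => place at 13.
909 hashes to 8; slot 8 is free => place at 8.
705 hashes to 8; 8,9,10,11,12,13 taken => place at 14.
Table: [-, -, 801, -, -, -, 533, -, 909, 995, 894, 893, 434, 828, 705, -, -]

14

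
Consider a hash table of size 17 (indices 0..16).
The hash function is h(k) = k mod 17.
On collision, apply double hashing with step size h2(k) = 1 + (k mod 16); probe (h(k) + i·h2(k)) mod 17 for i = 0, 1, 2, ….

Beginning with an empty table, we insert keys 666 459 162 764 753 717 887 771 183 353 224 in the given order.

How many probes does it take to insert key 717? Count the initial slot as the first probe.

3

666 hashes to 3; slot 3 is free -> place at 3.
459 hashes to 0; slot 0 is free -> place at 0.
162 hashes to 9; slot 9 is free -> place at 9.
764 hashes to 16; slot 16 is free -> place at 16.
753 hashes to 5; slot 5 is free -> place at 5.
717 hashes to 3, h2=14; 3,0 taken -> place at 14.
887 hashes to 3, h2=8; 3 taken -> place at 11.
771 hashes to 6; slot 6 is free -> place at 6.
183 hashes to 13; slot 13 is free -> place at 13.
353 hashes to 13, h2=2; 13 taken -> place at 15.
224 hashes to 3, h2=1; 3 taken -> place at 4.
Table: [459, ∅, ∅, 666, 224, 753, 771, ∅, ∅, 162, ∅, 887, ∅, 183, 717, 353, 764]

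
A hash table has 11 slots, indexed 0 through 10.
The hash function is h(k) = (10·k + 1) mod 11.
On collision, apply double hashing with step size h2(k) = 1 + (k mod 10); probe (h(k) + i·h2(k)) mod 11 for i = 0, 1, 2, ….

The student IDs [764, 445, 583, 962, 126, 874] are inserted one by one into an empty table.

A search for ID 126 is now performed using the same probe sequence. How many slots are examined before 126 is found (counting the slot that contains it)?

2

764: h=7 => slot 7
445: h=7, h2=6, probe 7,2 => slot 2
583: h=1 => slot 1
962: h=7, h2=3, probe 7,10 => slot 10
126: h=7, h2=7, probe 7,3 => slot 3
874: h=7, h2=5, probe 7,1,6 => slot 6
Table: [_, 583, 445, 126, _, _, 874, 764, _, _, 962]
Lookup 126: h=7, h2=7, probe 7,3 → found at 3.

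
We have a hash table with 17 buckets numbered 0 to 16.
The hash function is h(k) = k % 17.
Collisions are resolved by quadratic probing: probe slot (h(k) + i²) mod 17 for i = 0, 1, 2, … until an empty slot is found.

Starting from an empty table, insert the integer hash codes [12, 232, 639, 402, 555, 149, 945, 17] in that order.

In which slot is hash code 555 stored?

12 hashes to 12; slot 12 is free -> place at 12.
232 hashes to 11; slot 11 is free -> place at 11.
639 hashes to 10; slot 10 is free -> place at 10.
402 hashes to 11; 11,12 taken -> place at 15.
555 hashes to 11; 11,12,15 taken -> place at 3.
149 hashes to 13; slot 13 is free -> place at 13.
945 hashes to 10; 10,11 taken -> place at 14.
17 hashes to 0; slot 0 is free -> place at 0.
Table: [17, _, _, 555, _, _, _, _, _, _, 639, 232, 12, 149, 945, 402, _]

3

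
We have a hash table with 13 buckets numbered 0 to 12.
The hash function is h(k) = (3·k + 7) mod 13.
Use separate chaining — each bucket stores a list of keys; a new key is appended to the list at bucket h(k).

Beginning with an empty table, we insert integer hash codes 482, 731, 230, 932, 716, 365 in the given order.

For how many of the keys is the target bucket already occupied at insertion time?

Insert 482: h=10, bucket 10 empty → new chain.
Insert 731: h=3, bucket 3 empty → new chain.
Insert 230: h=8, bucket 8 empty → new chain.
Insert 932: h=8, bucket 8 nonempty → append to chain.
Insert 716: h=10, bucket 10 nonempty → append to chain.
Insert 365: h=10, bucket 10 nonempty → append to chain.
Final buckets:
0: .
1: .
2: .
3: 731
4: .
5: .
6: .
7: .
8: 230 -> 932
9: .
10: 482 -> 716 -> 365
11: .
12: .

3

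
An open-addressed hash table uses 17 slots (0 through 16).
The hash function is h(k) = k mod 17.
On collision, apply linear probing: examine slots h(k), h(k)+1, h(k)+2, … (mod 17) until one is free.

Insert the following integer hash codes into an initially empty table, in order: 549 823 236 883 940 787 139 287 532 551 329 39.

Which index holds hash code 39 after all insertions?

549: h=5 -> slot 5
823: h=7 -> slot 7
236: h=15 -> slot 15
883: h=16 -> slot 16
940: h=5, probe 5,6 -> slot 6
787: h=5, probe 5,6,7,8 -> slot 8
139: h=3 -> slot 3
287: h=15, probe 15,16,0 -> slot 0
532: h=5, probe 5,6,7,8,9 -> slot 9
551: h=7, probe 7,8,9,10 -> slot 10
329: h=6, probe 6,7,8,9,10,11 -> slot 11
39: h=5, probe 5,6,7,8,9,10,11,12 -> slot 12
Table: [287, -, -, 139, -, 549, 940, 823, 787, 532, 551, 329, 39, -, -, 236, 883]

12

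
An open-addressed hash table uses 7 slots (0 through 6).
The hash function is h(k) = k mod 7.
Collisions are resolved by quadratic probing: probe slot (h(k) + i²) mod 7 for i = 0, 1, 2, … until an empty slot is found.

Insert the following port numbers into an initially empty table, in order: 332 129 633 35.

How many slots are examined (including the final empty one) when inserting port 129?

Insert 332: h=3, slot 3 empty => index 3.
Insert 129: h=3, slot 3 occupied => index 4.
Insert 633: h=3, slots 3,4 occupied => index 0.
Insert 35: h=0, slot 0 occupied => index 1.
Table: [633, 35, —, 332, 129, —, —]

2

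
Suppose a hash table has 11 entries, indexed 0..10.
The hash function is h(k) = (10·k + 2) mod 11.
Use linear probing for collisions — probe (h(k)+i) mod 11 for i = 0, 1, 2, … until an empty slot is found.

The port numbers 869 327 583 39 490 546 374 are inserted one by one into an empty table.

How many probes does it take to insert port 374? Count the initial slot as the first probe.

Insert 869: h=2, slot 2 empty → index 2.
Insert 327: h=5, slot 5 empty → index 5.
Insert 583: h=2, slot 2 occupied → index 3.
Insert 39: h=7, slot 7 empty → index 7.
Insert 490: h=7, slot 7 occupied → index 8.
Insert 546: h=6, slot 6 empty → index 6.
Insert 374: h=2, slots 2,3 occupied → index 4.
Table: [—, —, 869, 583, 374, 327, 546, 39, 490, —, —]

3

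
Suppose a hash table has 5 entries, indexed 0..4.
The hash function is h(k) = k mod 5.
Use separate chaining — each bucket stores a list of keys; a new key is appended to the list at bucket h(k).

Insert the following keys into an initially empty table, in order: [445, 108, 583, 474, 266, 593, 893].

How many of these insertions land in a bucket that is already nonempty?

3

Insert 445: h=0, bucket 0 empty -> new chain.
Insert 108: h=3, bucket 3 empty -> new chain.
Insert 583: h=3, bucket 3 nonempty -> append to chain.
Insert 474: h=4, bucket 4 empty -> new chain.
Insert 266: h=1, bucket 1 empty -> new chain.
Insert 593: h=3, bucket 3 nonempty -> append to chain.
Insert 893: h=3, bucket 3 nonempty -> append to chain.
Final buckets:
0: 445
1: 266
2: ∅
3: 108 -> 583 -> 593 -> 893
4: 474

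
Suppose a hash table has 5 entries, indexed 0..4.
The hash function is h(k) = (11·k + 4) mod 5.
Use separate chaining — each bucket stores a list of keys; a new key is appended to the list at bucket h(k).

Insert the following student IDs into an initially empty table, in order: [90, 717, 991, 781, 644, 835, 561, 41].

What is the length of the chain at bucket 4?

90 -> bucket 4
717 -> bucket 1
991 -> bucket 0
781 -> bucket 0 (collision)
644 -> bucket 3
835 -> bucket 4 (collision)
561 -> bucket 0 (collision)
41 -> bucket 0 (collision)
Final buckets:
0: 991 -> 781 -> 561 -> 41
1: 717
2: -
3: 644
4: 90 -> 835

2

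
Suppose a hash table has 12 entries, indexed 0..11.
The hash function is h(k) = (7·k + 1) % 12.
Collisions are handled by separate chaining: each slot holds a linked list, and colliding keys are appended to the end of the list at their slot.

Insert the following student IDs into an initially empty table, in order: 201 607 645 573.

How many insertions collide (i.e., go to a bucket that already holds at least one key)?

Insert 201: h=4, bucket 4 empty -> new chain.
Insert 607: h=2, bucket 2 empty -> new chain.
Insert 645: h=4, bucket 4 nonempty -> append to chain.
Insert 573: h=4, bucket 4 nonempty -> append to chain.
Final buckets:
0: -
1: -
2: 607
3: -
4: 201 -> 645 -> 573
5: -
6: -
7: -
8: -
9: -
10: -
11: -

2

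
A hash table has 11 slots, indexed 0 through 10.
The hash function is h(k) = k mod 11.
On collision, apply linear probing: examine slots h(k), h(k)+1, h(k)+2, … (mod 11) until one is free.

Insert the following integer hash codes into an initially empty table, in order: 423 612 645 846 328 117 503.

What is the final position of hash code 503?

423 hashes to 5; slot 5 is free => place at 5.
612 hashes to 7; slot 7 is free => place at 7.
645 hashes to 7; 7 taken => place at 8.
846 hashes to 10; slot 10 is free => place at 10.
328 hashes to 9; slot 9 is free => place at 9.
117 hashes to 7; 7,8,9,10 taken => place at 0.
503 hashes to 8; 8,9,10,0 taken => place at 1.
Table: [117, 503, ., ., ., 423, ., 612, 645, 328, 846]

1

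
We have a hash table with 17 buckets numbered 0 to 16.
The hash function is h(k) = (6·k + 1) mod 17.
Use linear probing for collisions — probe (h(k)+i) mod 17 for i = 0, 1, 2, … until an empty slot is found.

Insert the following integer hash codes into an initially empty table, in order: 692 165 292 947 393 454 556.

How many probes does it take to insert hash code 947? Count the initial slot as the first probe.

692 hashes to 5; slot 5 is free → place at 5.
165 hashes to 5; 5 taken → place at 6.
292 hashes to 2; slot 2 is free → place at 2.
947 hashes to 5; 5,6 taken → place at 7.
393 hashes to 13; slot 13 is free → place at 13.
454 hashes to 5; 5,6,7 taken → place at 8.
556 hashes to 5; 5,6,7,8 taken → place at 9.
Table: [∅, ∅, 292, ∅, ∅, 692, 165, 947, 454, 556, ∅, ∅, ∅, 393, ∅, ∅, ∅]

3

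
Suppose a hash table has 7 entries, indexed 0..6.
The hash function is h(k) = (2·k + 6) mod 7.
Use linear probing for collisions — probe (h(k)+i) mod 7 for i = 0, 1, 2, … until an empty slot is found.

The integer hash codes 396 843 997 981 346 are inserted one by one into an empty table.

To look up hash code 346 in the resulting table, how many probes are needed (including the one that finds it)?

5

396 hashes to 0; slot 0 is free -> place at 0.
843 hashes to 5; slot 5 is free -> place at 5.
997 hashes to 5; 5 taken -> place at 6.
981 hashes to 1; slot 1 is free -> place at 1.
346 hashes to 5; 5,6,0,1 taken -> place at 2.
Table: [396, 981, 346, _, _, 843, 997]
Lookup 346: h=5, probe 5,6,0,1,2 → found at 2.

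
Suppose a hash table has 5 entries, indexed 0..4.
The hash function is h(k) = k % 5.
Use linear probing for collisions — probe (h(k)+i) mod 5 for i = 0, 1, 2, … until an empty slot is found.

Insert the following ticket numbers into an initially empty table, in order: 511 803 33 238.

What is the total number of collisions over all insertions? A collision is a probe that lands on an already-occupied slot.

511 hashes to 1; slot 1 is free -> place at 1.
803 hashes to 3; slot 3 is free -> place at 3.
33 hashes to 3; 3 taken -> place at 4.
238 hashes to 3; 3,4 taken -> place at 0.
Table: [238, 511, -, 803, 33]

3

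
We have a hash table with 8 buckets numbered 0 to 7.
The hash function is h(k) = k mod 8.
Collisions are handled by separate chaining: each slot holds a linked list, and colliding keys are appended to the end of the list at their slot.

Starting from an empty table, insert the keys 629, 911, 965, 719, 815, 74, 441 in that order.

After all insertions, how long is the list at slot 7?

3

629 → bucket 5
911 → bucket 7
965 → bucket 5 (collision)
719 → bucket 7 (collision)
815 → bucket 7 (collision)
74 → bucket 2
441 → bucket 1
Final buckets:
0: _
1: 441
2: 74
3: _
4: _
5: 629 -> 965
6: _
7: 911 -> 719 -> 815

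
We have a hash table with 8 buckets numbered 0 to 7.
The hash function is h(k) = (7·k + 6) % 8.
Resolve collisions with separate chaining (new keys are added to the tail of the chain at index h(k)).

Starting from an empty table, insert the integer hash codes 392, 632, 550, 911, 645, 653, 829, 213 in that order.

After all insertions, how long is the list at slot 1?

4

Insert 392: h=6, bucket 6 empty → new chain.
Insert 632: h=6, bucket 6 nonempty → append to chain.
Insert 550: h=0, bucket 0 empty → new chain.
Insert 911: h=7, bucket 7 empty → new chain.
Insert 645: h=1, bucket 1 empty → new chain.
Insert 653: h=1, bucket 1 nonempty → append to chain.
Insert 829: h=1, bucket 1 nonempty → append to chain.
Insert 213: h=1, bucket 1 nonempty → append to chain.
Final buckets:
0: 550
1: 645 -> 653 -> 829 -> 213
2: .
3: .
4: .
5: .
6: 392 -> 632
7: 911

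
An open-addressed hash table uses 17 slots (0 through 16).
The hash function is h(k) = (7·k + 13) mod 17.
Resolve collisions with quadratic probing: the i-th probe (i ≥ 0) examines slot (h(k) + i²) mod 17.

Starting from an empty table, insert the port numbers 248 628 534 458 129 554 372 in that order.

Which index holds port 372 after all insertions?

Insert 248: h=15, slot 15 empty -> index 15.
Insert 628: h=6, slot 6 empty -> index 6.
Insert 534: h=11, slot 11 empty -> index 11.
Insert 458: h=6, slot 6 occupied -> index 7.
Insert 129: h=15, slot 15 occupied -> index 16.
Insert 554: h=15, slots 15,16 occupied -> index 2.
Insert 372: h=16, slot 16 occupied -> index 0.
Table: [372, ∅, 554, ∅, ∅, ∅, 628, 458, ∅, ∅, ∅, 534, ∅, ∅, ∅, 248, 129]

0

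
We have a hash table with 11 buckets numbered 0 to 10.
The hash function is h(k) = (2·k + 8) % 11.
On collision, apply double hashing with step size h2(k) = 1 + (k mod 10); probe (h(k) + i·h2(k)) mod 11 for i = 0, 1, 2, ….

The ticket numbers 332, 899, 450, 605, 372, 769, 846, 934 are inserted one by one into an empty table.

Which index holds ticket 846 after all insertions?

9

Insert 332: h=1, slot 1 empty -> index 1.
Insert 899: h=2, slot 2 empty -> index 2.
Insert 450: h=6, slot 6 empty -> index 6.
Insert 605: h=8, slot 8 empty -> index 8.
Insert 372: h=4, slot 4 empty -> index 4.
Insert 769: h=6, h2=10, slot 6 occupied -> index 5.
Insert 846: h=6, h2=7, slots 6,2 occupied -> index 9.
Insert 934: h=6, h2=5, slot 6 occupied -> index 0.
Table: [934, 332, 899, -, 372, 769, 450, -, 605, 846, -]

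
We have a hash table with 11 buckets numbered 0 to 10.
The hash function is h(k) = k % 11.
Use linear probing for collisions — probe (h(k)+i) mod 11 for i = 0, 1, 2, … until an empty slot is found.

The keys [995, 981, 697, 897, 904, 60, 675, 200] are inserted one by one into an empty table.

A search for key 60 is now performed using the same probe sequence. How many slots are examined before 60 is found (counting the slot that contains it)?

Insert 995: h=5, slot 5 empty → index 5.
Insert 981: h=2, slot 2 empty → index 2.
Insert 697: h=4, slot 4 empty → index 4.
Insert 897: h=6, slot 6 empty → index 6.
Insert 904: h=2, slot 2 occupied → index 3.
Insert 60: h=5, slots 5,6 occupied → index 7.
Insert 675: h=4, slots 4,5,6,7 occupied → index 8.
Insert 200: h=2, slots 2,3,4,5,6,7,8 occupied → index 9.
Table: [-, -, 981, 904, 697, 995, 897, 60, 675, 200, -]
Lookup 60: h=5, probe 5,6,7 → found at 7.

3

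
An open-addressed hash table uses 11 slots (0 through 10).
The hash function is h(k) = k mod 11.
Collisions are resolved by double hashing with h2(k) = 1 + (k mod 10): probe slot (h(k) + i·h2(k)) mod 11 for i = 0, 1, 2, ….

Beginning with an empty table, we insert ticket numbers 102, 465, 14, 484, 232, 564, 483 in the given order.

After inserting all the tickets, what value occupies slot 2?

102: h=3 → slot 3
465: h=3, h2=6, probe 3,9 → slot 9
14: h=3, h2=5, probe 3,8 → slot 8
484: h=0 → slot 0
232: h=1 → slot 1
564: h=3, h2=5, probe 3,8,2 → slot 2
483: h=10 → slot 10
Table: [484, 232, 564, 102, ., ., ., ., 14, 465, 483]

564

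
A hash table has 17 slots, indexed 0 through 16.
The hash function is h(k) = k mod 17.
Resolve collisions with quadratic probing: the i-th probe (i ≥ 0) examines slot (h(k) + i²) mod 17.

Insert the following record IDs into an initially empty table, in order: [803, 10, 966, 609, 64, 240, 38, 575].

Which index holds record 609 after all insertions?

803 hashes to 4; slot 4 is free -> place at 4.
10 hashes to 10; slot 10 is free -> place at 10.
966 hashes to 14; slot 14 is free -> place at 14.
609 hashes to 14; 14 taken -> place at 15.
64 hashes to 13; slot 13 is free -> place at 13.
240 hashes to 2; slot 2 is free -> place at 2.
38 hashes to 4; 4 taken -> place at 5.
575 hashes to 14; 14,15 taken -> place at 1.
Table: [—, 575, 240, —, 803, 38, —, —, —, —, 10, —, —, 64, 966, 609, —]

15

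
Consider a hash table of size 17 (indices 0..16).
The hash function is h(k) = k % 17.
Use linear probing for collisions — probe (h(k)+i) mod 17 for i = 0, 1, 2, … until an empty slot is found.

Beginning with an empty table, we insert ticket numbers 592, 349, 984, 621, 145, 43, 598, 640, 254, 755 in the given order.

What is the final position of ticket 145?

11

Insert 592: h=14, slot 14 empty → index 14.
Insert 349: h=9, slot 9 empty → index 9.
Insert 984: h=15, slot 15 empty → index 15.
Insert 621: h=9, slot 9 occupied → index 10.
Insert 145: h=9, slots 9,10 occupied → index 11.
Insert 43: h=9, slots 9,10,11 occupied → index 12.
Insert 598: h=3, slot 3 empty → index 3.
Insert 640: h=11, slots 11,12 occupied → index 13.
Insert 254: h=16, slot 16 empty → index 16.
Insert 755: h=7, slot 7 empty → index 7.
Table: [∅, ∅, ∅, 598, ∅, ∅, ∅, 755, ∅, 349, 621, 145, 43, 640, 592, 984, 254]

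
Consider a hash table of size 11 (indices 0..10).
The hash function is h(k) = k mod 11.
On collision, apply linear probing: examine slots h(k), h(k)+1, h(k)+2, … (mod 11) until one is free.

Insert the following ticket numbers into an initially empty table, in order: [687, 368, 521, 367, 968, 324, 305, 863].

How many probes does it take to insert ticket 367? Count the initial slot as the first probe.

687: h=5 => slot 5
368: h=5, probe 5,6 => slot 6
521: h=4 => slot 4
367: h=4, probe 4,5,6,7 => slot 7
968: h=0 => slot 0
324: h=5, probe 5,6,7,8 => slot 8
305: h=8, probe 8,9 => slot 9
863: h=5, probe 5,6,7,8,9,10 => slot 10
Table: [968, _, _, _, 521, 687, 368, 367, 324, 305, 863]

4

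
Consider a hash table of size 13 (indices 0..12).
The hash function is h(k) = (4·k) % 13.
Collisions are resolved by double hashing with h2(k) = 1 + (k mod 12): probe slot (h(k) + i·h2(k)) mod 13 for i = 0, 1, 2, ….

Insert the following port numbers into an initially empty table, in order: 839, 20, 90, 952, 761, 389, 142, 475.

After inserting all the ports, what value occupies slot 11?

839: h=2 => slot 2
20: h=2, h2=9, probe 2,11 => slot 11
90: h=9 => slot 9
952: h=12 => slot 12
761: h=2, h2=6, probe 2,8 => slot 8
389: h=9, h2=6, probe 9,2,8,1 => slot 1
142: h=9, h2=11, probe 9,7 => slot 7
475: h=2, h2=8, probe 2,10 => slot 10
Table: [∅, 389, 839, ∅, ∅, ∅, ∅, 142, 761, 90, 475, 20, 952]

20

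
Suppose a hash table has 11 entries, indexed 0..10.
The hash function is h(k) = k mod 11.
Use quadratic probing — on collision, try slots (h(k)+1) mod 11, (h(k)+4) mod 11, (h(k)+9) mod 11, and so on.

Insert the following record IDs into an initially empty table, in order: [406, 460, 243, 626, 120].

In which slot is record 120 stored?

406 hashes to 10; slot 10 is free -> place at 10.
460 hashes to 9; slot 9 is free -> place at 9.
243 hashes to 1; slot 1 is free -> place at 1.
626 hashes to 10; 10 taken -> place at 0.
120 hashes to 10; 10,0 taken -> place at 3.
Table: [626, 243, —, 120, —, —, —, —, —, 460, 406]

3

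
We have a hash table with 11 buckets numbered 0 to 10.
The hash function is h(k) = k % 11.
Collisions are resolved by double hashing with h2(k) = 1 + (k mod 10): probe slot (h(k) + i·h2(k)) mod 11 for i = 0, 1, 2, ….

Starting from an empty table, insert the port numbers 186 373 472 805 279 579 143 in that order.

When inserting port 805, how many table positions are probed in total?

186 hashes to 10; slot 10 is free → place at 10.
373 hashes to 10, h2=4; 10 taken → place at 3.
472 hashes to 10, h2=3; 10 taken → place at 2.
805 hashes to 2, h2=6; 2 taken → place at 8.
279 hashes to 4; slot 4 is free → place at 4.
579 hashes to 7; slot 7 is free → place at 7.
143 hashes to 0; slot 0 is free → place at 0.
Table: [143, —, 472, 373, 279, —, —, 579, 805, —, 186]

2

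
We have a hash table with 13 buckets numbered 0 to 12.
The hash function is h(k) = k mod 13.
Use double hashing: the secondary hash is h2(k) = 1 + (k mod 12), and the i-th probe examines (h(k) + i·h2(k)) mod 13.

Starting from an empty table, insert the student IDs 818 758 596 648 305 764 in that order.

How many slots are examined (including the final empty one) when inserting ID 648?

Insert 818: h=12, slot 12 empty => index 12.
Insert 758: h=4, slot 4 empty => index 4.
Insert 596: h=11, slot 11 empty => index 11.
Insert 648: h=11, h2=1, slots 11,12 occupied => index 0.
Insert 305: h=6, slot 6 empty => index 6.
Insert 764: h=10, slot 10 empty => index 10.
Table: [648, ∅, ∅, ∅, 758, ∅, 305, ∅, ∅, ∅, 764, 596, 818]

3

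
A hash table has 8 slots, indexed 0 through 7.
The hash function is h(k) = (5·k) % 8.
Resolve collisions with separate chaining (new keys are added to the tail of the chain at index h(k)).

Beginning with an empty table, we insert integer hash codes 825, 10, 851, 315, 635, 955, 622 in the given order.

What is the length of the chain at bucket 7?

4

825 -> bucket 5
10 -> bucket 2
851 -> bucket 7
315 -> bucket 7 (collision)
635 -> bucket 7 (collision)
955 -> bucket 7 (collision)
622 -> bucket 6
Final buckets:
0: .
1: .
2: 10
3: .
4: .
5: 825
6: 622
7: 851 -> 315 -> 635 -> 955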